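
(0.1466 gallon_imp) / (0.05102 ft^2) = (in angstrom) 1.406e+09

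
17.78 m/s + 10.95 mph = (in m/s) 22.68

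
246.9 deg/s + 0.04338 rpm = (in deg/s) 247.2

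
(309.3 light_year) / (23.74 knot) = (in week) 3.962e+11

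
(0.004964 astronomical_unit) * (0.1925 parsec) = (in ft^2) 4.748e+25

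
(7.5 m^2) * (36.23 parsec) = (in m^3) 8.385e+18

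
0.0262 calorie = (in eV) 6.842e+17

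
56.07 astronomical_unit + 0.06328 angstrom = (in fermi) 8.388e+27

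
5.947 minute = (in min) 5.947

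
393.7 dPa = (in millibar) 0.3937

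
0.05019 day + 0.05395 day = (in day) 0.1041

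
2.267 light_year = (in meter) 2.145e+16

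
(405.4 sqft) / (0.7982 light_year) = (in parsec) 1.616e-31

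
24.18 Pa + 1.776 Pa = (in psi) 0.003765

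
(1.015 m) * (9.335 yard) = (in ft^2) 93.26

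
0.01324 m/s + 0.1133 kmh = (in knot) 0.08691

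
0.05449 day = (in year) 0.0001493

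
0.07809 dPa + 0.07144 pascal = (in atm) 7.821e-07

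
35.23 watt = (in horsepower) 0.04724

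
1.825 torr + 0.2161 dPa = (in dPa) 2433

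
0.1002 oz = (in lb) 0.006262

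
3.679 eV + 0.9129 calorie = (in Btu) 0.00362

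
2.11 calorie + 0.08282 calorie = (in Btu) 0.008696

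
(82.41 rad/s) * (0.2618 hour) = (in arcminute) 2.67e+08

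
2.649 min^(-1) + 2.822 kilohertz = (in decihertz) 2.822e+04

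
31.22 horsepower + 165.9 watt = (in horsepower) 31.44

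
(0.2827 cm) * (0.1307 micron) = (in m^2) 3.695e-10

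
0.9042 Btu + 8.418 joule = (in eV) 6.007e+21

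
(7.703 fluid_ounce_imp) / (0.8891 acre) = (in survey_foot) 1.996e-07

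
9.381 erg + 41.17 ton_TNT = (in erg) 1.723e+18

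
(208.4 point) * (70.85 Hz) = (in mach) 0.0153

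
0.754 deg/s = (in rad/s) 0.01316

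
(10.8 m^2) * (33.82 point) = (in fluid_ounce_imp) 4535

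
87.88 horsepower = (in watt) 6.553e+04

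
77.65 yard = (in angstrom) 7.1e+11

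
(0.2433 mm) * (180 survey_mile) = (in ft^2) 758.6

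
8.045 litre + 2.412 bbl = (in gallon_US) 103.4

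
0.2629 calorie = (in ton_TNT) 2.629e-10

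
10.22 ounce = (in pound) 0.6388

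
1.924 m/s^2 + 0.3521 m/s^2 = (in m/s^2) 2.276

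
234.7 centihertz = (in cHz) 234.7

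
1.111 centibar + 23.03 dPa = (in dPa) 1.113e+04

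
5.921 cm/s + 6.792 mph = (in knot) 6.017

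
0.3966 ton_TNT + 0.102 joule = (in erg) 1.659e+16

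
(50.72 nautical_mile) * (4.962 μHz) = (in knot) 0.906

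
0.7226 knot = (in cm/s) 37.17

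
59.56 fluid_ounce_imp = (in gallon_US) 0.4471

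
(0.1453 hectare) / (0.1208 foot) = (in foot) 1.295e+05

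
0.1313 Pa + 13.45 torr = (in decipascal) 1.793e+04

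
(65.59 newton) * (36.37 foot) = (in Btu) 0.6892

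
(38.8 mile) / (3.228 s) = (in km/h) 6.964e+04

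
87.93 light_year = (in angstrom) 8.319e+27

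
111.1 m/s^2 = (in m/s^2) 111.1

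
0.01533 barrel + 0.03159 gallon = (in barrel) 0.01608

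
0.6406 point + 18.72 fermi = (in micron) 226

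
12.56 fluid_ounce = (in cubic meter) 0.0003714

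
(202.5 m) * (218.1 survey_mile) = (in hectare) 7108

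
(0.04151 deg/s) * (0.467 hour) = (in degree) 69.79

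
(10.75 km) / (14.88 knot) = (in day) 0.01625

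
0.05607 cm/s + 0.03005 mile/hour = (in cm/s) 1.399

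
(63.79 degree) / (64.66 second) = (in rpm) 0.1644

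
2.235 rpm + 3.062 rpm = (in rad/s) 0.5547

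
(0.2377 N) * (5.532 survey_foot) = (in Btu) 0.0003799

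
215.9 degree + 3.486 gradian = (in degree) 219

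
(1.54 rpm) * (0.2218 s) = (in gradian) 2.277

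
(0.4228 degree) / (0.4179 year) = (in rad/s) 5.599e-10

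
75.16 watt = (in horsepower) 0.1008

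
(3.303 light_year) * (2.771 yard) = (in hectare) 7.918e+12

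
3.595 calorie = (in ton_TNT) 3.595e-09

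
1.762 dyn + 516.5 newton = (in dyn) 5.165e+07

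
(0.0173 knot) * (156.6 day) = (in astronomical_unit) 8.049e-07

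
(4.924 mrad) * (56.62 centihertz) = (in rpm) 0.02662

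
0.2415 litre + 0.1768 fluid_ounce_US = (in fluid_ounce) 8.343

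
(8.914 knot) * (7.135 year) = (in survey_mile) 6.412e+05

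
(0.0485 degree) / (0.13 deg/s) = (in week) 6.169e-07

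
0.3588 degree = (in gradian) 0.3987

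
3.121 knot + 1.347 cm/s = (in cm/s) 161.9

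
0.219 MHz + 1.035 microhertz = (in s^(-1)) 2.19e+05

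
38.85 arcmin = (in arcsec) 2331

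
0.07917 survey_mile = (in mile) 0.07917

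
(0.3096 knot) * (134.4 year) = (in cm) 6.751e+10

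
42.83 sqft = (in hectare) 0.0003979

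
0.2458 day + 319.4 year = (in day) 1.166e+05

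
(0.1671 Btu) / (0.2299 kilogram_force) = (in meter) 78.2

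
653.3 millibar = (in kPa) 65.33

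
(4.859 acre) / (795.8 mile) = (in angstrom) 1.535e+08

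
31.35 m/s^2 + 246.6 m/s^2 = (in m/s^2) 277.9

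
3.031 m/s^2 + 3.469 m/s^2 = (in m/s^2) 6.5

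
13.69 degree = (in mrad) 238.9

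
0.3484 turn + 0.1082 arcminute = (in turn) 0.3484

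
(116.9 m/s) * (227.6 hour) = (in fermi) 9.578e+22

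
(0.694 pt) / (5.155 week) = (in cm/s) 7.853e-09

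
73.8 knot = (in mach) 0.1115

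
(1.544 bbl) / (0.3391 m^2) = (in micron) 7.239e+05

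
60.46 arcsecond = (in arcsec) 60.46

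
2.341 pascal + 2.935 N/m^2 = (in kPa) 0.005276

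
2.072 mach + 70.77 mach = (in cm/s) 2.48e+06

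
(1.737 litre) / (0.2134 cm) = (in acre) 0.0002011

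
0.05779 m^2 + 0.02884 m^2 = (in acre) 2.141e-05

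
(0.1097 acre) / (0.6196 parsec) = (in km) 2.322e-17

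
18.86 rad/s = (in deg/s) 1081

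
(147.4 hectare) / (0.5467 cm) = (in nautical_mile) 1.456e+05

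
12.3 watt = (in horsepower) 0.01649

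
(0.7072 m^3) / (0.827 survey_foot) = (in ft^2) 30.2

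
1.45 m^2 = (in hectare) 0.000145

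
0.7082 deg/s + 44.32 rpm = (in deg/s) 266.6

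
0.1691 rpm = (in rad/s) 0.01771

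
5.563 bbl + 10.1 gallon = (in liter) 922.7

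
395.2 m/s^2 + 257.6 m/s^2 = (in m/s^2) 652.8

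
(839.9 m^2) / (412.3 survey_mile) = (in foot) 0.004153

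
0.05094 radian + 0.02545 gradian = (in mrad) 51.34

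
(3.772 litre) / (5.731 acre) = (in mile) 1.011e-10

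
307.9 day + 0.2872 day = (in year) 0.8443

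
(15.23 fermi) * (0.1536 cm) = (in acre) 5.781e-21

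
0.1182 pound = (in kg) 0.05361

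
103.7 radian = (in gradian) 6602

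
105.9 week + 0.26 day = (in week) 105.9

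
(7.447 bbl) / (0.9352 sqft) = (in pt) 3.863e+04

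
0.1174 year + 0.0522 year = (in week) 8.843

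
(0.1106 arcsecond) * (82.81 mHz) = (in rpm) 4.24e-07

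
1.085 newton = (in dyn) 1.085e+05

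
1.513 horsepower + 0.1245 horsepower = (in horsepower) 1.637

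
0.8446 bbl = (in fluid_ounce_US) 4541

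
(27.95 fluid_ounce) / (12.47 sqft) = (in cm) 0.07135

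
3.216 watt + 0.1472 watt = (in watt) 3.363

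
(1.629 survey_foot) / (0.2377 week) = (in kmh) 1.243e-05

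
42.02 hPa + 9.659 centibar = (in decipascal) 1.386e+05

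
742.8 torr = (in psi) 14.36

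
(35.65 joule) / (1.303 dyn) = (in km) 2736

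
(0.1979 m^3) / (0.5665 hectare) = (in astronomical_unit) 2.335e-16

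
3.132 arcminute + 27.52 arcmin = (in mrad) 8.916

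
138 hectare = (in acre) 341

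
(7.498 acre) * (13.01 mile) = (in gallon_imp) 1.397e+11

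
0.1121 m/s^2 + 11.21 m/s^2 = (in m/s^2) 11.32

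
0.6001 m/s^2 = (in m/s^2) 0.6001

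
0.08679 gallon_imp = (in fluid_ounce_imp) 13.89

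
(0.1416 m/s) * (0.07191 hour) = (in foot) 120.3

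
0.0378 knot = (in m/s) 0.01945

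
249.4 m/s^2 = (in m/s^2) 249.4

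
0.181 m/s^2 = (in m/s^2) 0.181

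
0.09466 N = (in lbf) 0.02128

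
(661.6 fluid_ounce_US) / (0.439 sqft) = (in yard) 0.5246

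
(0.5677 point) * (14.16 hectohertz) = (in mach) 0.0008328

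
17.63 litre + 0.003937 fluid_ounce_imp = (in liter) 17.63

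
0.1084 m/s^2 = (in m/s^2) 0.1084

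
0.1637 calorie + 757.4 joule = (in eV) 4.732e+21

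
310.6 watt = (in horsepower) 0.4165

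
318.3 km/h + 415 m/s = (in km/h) 1812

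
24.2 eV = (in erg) 3.877e-11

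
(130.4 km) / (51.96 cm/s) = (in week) 0.415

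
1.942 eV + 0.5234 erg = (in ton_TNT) 1.251e-17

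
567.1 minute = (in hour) 9.452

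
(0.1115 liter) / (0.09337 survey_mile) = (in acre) 1.834e-10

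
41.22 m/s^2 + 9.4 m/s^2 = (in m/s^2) 50.62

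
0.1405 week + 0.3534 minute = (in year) 0.002695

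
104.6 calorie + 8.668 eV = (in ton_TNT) 1.046e-07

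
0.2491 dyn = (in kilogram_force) 2.54e-07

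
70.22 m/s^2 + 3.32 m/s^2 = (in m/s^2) 73.54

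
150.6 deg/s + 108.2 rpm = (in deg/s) 799.8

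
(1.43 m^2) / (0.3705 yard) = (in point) 1.196e+04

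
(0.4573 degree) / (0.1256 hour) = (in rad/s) 1.765e-05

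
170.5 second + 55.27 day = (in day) 55.27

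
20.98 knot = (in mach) 0.0317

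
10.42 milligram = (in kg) 1.042e-05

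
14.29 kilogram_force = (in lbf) 31.5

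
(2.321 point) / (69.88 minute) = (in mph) 4.368e-07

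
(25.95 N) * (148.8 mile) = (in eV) 3.879e+25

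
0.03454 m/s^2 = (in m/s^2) 0.03454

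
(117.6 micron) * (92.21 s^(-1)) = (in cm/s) 1.084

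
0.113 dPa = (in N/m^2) 0.0113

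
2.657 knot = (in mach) 0.004014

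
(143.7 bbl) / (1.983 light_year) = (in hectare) 1.218e-19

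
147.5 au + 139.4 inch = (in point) 6.255e+16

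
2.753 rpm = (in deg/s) 16.52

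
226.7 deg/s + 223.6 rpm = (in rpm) 261.4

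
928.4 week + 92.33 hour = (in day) 6503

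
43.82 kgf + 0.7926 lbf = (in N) 433.3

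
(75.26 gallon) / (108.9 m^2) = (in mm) 2.616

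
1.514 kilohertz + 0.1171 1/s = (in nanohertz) 1.514e+12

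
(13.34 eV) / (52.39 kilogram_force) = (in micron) 4.16e-15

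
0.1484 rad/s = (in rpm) 1.417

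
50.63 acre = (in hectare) 20.49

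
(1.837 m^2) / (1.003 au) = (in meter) 1.224e-11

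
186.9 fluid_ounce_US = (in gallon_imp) 1.216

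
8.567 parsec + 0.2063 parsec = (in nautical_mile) 1.462e+14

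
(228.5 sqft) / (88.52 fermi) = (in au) 1603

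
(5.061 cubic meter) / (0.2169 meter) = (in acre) 0.005766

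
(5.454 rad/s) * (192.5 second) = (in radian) 1050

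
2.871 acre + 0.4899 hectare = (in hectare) 1.652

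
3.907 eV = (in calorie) 1.496e-19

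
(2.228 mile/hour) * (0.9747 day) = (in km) 83.88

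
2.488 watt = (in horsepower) 0.003336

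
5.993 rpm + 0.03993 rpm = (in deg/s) 36.2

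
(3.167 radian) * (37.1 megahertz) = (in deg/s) 6.732e+09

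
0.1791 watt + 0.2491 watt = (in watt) 0.4282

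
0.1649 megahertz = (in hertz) 1.649e+05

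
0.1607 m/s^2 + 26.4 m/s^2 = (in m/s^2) 26.56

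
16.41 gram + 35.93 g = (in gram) 52.34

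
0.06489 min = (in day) 4.506e-05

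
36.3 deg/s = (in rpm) 6.05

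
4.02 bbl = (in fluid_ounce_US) 2.161e+04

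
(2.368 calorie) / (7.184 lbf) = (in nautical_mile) 0.0001674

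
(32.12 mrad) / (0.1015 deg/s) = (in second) 18.13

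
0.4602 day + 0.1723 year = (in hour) 1520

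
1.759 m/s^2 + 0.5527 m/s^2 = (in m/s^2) 2.312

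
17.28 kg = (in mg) 1.728e+07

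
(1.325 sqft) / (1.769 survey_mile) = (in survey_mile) 2.687e-08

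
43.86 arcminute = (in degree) 0.731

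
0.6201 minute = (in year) 1.18e-06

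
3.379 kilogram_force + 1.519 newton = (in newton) 34.66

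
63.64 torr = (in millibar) 84.85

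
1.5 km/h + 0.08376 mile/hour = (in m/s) 0.4541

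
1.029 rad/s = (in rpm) 9.826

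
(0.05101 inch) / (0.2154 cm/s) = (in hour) 0.0001671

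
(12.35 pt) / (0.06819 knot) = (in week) 2.054e-07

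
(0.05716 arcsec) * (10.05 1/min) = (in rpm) 4.433e-07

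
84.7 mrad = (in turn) 0.01348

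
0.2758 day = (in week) 0.0394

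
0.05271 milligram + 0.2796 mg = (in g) 0.0003323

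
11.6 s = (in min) 0.1933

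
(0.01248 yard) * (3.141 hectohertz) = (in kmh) 12.9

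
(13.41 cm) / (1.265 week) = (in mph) 3.921e-07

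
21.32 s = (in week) 3.525e-05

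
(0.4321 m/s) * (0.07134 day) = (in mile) 1.655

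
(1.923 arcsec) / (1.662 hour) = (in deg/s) 8.928e-08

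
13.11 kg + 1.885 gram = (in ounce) 462.5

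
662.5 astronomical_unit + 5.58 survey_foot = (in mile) 6.158e+10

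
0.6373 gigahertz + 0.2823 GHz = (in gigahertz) 0.9196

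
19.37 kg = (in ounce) 683.3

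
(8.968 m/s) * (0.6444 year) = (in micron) 1.822e+14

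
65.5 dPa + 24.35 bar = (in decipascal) 2.435e+07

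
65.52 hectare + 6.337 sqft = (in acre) 161.9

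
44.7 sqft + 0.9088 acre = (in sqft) 3.963e+04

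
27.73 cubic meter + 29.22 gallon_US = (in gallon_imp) 6124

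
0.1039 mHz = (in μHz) 103.9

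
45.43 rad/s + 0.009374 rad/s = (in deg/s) 2603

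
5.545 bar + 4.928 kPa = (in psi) 81.14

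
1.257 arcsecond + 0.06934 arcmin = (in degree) 0.001505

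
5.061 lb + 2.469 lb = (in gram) 3416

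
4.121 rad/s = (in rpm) 39.35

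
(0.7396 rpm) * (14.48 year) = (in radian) 3.537e+07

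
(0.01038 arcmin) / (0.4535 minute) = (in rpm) 1.06e-06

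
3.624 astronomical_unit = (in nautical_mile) 2.927e+08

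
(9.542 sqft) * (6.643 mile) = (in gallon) 2.504e+06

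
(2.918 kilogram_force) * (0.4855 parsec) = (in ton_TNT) 1.025e+08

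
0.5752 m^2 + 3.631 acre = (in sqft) 1.582e+05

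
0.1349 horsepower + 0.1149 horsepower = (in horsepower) 0.2498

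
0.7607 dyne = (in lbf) 1.71e-06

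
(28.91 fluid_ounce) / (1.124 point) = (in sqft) 23.21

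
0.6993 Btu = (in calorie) 176.3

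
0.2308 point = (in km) 8.142e-08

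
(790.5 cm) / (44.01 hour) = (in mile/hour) 0.0001116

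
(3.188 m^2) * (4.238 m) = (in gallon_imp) 2972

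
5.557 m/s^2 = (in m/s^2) 5.557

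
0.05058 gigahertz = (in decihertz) 5.058e+08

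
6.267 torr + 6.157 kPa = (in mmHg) 52.45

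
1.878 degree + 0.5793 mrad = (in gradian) 2.124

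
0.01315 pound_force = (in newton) 0.05849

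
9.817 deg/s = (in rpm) 1.636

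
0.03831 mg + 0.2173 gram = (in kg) 0.0002173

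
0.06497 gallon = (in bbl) 0.001547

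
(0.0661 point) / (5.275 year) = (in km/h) 5.046e-13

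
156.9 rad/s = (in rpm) 1498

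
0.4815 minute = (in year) 9.161e-07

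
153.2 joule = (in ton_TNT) 3.662e-08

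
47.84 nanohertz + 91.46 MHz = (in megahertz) 91.46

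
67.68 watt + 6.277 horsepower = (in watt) 4748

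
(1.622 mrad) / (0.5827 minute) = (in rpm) 0.000443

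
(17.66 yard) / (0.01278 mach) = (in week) 6.136e-06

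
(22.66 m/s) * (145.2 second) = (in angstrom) 3.29e+13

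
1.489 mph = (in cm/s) 66.56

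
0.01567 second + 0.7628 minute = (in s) 45.78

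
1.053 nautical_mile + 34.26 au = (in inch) 2.018e+14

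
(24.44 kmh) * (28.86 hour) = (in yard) 7.714e+05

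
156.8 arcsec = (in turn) 0.000121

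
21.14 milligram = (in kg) 2.114e-05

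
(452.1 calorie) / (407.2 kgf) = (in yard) 0.518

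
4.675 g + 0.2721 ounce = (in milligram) 1.239e+04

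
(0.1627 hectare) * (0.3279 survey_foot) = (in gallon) 4.296e+04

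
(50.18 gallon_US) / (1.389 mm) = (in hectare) 0.01368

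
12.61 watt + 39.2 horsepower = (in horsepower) 39.22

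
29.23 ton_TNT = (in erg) 1.223e+18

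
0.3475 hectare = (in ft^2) 3.74e+04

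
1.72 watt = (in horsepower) 0.002307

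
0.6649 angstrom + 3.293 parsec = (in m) 1.016e+17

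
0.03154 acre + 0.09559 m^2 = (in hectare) 0.01277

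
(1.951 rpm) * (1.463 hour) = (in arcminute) 3.699e+06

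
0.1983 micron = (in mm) 0.0001983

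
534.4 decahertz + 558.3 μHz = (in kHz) 5.344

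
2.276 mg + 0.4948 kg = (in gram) 494.8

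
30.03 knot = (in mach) 0.04537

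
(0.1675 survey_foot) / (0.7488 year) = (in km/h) 7.783e-09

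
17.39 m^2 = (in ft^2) 187.2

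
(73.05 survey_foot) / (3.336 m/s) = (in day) 7.725e-05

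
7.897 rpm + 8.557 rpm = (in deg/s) 98.72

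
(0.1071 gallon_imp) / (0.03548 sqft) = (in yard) 0.1615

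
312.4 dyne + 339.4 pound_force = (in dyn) 1.51e+08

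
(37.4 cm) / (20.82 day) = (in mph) 4.651e-07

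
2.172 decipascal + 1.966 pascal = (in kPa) 0.002183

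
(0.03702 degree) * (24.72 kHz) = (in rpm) 152.5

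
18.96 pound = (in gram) 8600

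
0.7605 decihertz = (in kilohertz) 7.605e-05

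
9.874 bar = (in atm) 9.745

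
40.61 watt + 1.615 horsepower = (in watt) 1245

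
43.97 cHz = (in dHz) 4.397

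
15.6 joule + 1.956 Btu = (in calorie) 497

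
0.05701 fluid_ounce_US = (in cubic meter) 1.686e-06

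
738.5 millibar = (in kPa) 73.85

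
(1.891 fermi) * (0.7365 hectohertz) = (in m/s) 1.393e-13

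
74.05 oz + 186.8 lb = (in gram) 8.683e+04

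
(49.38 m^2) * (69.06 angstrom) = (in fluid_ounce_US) 0.01153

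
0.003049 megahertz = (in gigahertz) 3.049e-06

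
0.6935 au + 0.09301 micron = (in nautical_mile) 5.602e+07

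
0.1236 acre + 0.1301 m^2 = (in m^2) 500.3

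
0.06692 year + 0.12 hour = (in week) 3.49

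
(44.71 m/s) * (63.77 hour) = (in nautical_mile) 5542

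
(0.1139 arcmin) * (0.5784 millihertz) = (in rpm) 1.83e-07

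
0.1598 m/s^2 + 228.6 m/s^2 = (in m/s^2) 228.8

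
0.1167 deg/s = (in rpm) 0.01945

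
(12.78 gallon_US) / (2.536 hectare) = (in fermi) 1.908e+09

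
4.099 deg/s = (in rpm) 0.6832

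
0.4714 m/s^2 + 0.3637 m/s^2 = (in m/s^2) 0.8351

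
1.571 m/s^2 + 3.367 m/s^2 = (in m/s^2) 4.938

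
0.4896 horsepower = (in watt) 365.1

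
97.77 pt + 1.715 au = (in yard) 2.806e+11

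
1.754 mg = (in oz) 6.187e-05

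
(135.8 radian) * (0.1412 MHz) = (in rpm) 1.831e+08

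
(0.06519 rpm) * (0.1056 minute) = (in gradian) 2.754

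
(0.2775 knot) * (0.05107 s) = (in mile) 4.53e-06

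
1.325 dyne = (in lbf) 2.979e-06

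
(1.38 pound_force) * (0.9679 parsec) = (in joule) 1.833e+17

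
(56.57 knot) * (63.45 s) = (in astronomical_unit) 1.234e-08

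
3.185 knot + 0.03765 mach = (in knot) 28.1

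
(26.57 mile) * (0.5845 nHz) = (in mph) 5.591e-05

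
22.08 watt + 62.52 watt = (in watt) 84.6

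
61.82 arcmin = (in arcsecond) 3709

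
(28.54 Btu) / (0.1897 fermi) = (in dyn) 1.587e+25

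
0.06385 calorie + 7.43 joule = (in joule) 7.697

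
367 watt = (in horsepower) 0.4922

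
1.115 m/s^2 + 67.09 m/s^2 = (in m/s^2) 68.2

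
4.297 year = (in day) 1568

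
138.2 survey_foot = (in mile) 0.02617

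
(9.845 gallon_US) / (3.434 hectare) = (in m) 1.085e-06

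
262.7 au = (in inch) 1.547e+15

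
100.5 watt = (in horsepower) 0.1348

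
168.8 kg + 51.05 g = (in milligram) 1.689e+08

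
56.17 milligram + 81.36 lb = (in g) 3.69e+04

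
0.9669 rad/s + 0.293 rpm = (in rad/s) 0.9976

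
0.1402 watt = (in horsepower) 0.000188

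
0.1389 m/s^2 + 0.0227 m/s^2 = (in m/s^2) 0.1616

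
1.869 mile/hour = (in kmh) 3.008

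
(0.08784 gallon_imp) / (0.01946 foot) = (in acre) 1.664e-05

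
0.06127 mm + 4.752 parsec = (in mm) 1.466e+20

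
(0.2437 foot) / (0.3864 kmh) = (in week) 1.144e-06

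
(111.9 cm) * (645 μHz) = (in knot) 0.001403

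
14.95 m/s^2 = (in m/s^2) 14.95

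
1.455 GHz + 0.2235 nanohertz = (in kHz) 1.455e+06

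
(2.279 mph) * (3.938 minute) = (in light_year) 2.544e-14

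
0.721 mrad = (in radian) 0.000721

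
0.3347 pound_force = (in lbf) 0.3347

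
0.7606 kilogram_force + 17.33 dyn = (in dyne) 7.459e+05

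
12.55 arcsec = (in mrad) 0.06084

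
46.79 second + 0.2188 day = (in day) 0.2193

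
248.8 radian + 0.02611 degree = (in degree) 1.426e+04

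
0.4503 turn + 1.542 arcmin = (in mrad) 2830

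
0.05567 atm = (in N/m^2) 5641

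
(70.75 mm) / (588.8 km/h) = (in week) 7.152e-10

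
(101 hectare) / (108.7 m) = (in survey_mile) 5.774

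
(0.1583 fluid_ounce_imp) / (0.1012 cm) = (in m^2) 0.004444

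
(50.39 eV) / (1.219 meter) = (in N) 6.623e-18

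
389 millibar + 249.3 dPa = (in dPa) 3.892e+05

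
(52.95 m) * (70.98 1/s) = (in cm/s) 3.758e+05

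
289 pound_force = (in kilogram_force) 131.1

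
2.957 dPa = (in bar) 2.957e-06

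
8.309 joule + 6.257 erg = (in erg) 8.309e+07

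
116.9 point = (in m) 0.04124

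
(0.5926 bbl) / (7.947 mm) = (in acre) 0.00293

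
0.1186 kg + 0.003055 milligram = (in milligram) 1.186e+05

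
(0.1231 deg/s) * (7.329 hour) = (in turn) 9.022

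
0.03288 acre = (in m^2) 133.1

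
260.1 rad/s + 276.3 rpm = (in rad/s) 289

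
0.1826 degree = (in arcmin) 10.96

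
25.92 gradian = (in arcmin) 1400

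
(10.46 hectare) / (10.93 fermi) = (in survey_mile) 5.947e+15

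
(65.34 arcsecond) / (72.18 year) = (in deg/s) 7.974e-12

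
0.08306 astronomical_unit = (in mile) 7.721e+06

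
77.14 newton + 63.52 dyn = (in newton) 77.14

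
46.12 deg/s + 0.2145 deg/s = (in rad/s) 0.8087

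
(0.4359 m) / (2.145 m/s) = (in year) 6.444e-09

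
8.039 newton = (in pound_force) 1.807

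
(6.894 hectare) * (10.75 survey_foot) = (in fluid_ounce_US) 7.638e+09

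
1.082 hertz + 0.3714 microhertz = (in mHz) 1082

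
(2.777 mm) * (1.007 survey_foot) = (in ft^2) 0.009175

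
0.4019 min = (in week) 3.987e-05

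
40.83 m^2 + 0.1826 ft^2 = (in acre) 0.01009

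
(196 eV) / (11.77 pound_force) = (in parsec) 1.944e-35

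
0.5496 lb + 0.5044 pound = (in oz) 16.86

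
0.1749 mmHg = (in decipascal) 233.2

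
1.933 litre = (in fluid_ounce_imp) 68.03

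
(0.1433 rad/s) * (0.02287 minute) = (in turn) 0.0313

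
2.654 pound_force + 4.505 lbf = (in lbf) 7.159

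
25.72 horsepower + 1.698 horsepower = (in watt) 2.045e+04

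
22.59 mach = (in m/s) 7692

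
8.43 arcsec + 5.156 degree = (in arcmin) 309.5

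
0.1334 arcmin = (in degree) 0.002223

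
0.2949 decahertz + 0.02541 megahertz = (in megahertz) 0.02541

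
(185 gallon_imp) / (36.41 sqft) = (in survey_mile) 0.0001545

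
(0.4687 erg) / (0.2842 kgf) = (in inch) 6.621e-07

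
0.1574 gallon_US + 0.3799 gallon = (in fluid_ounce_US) 68.77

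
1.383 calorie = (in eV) 3.612e+19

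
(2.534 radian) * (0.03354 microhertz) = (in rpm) 8.116e-07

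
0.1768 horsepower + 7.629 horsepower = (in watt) 5821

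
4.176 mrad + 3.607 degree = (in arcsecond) 1.385e+04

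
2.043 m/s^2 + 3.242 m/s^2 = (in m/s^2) 5.285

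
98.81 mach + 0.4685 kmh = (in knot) 6.54e+04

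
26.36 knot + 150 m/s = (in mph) 365.9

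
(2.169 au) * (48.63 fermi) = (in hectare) 1.578e-06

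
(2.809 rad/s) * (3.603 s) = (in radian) 10.12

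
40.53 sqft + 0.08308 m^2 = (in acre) 0.000951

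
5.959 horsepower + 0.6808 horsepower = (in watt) 4951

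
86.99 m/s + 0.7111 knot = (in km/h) 314.5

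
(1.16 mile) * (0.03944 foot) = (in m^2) 22.44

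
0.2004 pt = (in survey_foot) 0.0002319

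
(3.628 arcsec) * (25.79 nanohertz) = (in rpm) 4.332e-12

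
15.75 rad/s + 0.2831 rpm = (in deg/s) 904.1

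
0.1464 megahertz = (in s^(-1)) 1.464e+05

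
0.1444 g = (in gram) 0.1444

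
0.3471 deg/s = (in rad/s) 0.006058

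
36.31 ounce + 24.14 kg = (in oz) 887.8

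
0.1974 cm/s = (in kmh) 0.007106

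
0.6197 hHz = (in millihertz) 6.197e+04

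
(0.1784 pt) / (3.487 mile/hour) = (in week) 6.676e-11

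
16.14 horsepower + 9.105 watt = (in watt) 1.204e+04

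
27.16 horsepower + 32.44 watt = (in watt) 2.029e+04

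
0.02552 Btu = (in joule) 26.93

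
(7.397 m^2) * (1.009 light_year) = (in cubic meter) 7.061e+16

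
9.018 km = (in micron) 9.018e+09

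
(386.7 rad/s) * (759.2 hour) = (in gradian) 6.728e+10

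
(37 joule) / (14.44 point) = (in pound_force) 1633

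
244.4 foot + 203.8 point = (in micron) 7.457e+07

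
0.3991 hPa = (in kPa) 0.03991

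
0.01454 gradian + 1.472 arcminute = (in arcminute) 2.257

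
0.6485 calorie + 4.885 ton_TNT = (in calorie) 4.885e+09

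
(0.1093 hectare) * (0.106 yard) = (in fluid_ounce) 3.582e+06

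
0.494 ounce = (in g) 14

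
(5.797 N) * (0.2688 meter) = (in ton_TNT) 3.724e-10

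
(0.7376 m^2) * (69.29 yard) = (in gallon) 1.235e+04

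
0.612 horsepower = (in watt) 456.4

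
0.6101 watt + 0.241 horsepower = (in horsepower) 0.2418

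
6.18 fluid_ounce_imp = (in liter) 0.1756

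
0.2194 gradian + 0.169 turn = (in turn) 0.1695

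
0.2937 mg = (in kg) 2.937e-07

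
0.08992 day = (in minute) 129.5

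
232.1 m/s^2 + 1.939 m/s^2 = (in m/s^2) 234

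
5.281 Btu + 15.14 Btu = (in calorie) 5149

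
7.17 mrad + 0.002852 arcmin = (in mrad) 7.171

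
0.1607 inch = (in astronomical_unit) 2.729e-14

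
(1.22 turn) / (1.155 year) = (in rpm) 2.01e-06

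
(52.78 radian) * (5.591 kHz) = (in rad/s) 2.951e+05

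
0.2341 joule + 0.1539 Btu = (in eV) 1.015e+21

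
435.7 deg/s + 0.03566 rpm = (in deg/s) 435.9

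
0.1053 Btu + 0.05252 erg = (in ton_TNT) 2.655e-08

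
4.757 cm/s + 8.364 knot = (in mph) 9.732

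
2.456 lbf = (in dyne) 1.092e+06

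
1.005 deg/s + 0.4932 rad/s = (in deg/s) 29.26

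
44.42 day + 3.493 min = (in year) 0.1217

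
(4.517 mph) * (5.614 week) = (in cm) 6.856e+08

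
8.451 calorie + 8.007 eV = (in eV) 2.207e+20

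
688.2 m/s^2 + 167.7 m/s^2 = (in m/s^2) 855.9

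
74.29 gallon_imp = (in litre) 337.7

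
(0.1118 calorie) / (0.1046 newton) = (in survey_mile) 0.002779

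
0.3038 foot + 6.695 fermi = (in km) 9.26e-05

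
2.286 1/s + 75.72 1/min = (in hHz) 0.03548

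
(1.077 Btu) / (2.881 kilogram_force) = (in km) 0.04022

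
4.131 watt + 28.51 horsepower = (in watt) 2.126e+04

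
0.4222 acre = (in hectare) 0.1709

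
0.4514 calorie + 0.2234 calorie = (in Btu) 0.002676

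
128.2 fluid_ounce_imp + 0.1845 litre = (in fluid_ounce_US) 129.4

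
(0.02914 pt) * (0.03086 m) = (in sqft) 3.415e-06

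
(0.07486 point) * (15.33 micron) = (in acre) 1e-13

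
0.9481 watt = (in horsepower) 0.001271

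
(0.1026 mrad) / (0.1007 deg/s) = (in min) 0.0009729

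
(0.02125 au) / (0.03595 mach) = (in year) 8.235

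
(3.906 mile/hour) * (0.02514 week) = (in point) 7.526e+07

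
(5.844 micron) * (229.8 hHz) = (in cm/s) 13.43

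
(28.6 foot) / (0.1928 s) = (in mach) 0.1328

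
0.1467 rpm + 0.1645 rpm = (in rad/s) 0.03259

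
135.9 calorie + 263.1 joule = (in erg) 8.317e+09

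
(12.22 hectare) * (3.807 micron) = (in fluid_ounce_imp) 1.637e+04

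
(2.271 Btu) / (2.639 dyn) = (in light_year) 9.597e-09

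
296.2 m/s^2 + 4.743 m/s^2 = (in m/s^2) 300.9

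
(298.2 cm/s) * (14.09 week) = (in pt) 7.203e+10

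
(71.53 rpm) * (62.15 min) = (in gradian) 1.778e+06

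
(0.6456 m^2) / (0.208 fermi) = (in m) 3.104e+15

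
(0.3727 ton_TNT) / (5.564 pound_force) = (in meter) 6.301e+07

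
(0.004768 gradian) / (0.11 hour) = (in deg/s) 1.084e-05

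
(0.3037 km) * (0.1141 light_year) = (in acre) 8.101e+13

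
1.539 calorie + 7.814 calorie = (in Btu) 0.03709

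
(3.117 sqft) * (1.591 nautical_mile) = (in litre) 8.533e+05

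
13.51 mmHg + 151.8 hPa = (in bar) 0.1698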